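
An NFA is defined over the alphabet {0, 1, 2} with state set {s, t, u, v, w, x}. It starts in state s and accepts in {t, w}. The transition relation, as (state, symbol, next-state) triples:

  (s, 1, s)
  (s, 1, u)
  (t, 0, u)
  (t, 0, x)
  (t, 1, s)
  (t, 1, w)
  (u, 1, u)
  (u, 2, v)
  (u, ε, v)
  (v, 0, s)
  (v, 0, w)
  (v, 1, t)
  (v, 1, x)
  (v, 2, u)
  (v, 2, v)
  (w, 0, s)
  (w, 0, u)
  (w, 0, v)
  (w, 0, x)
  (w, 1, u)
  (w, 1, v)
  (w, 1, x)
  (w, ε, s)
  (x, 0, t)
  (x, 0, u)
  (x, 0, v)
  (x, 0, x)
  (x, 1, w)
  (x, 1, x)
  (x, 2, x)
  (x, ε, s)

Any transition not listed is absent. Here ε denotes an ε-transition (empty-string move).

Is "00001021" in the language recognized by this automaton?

Start in {s}.
Read '0': s→∅; now ∅.
The set is empty and remains empty for the remaining 7 symbols.
The final set ∅ contains no accepting state.

No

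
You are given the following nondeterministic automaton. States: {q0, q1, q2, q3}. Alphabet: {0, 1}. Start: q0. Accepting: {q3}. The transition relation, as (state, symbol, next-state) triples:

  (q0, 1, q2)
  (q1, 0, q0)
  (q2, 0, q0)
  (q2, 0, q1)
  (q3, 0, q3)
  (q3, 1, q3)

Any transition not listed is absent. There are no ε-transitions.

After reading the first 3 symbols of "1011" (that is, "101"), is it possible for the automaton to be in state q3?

No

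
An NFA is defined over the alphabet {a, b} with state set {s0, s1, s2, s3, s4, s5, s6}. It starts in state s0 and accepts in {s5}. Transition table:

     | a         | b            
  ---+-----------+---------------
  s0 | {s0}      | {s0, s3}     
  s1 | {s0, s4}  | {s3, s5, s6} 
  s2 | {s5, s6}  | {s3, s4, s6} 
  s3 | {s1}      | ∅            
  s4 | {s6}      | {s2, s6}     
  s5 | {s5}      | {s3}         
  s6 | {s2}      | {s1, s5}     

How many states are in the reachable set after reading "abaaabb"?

Start in {s0}.
Read 'a': {s0} → {s0}.
Read 'b': {s0} → {s0, s3}.
Read 'a': {s0, s3} → {s0, s1}.
Read 'a': {s0, s1} → {s0, s4}.
Read 'a': {s0, s4} → {s0, s6}.
Read 'b': {s0, s6} → {s0, s1, s3, s5}.
Read 'b': {s0, s1, s3, s5} → {s0, s3, s5, s6}.
That set has 4 states.

4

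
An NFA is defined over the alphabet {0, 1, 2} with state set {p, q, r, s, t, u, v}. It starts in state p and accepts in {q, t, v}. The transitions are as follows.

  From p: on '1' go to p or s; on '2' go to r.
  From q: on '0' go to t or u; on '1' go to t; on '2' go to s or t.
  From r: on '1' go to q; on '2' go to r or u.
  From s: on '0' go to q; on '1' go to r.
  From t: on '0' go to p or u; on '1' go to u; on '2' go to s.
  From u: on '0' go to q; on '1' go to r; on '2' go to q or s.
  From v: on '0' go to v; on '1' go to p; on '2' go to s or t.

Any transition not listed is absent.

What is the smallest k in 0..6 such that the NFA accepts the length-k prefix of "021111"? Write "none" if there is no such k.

none

Start in {p}.
Read '0': {p} → ∅.
The set is empty and remains empty for the remaining 5 symbols.
No reachable set along the way intersects F.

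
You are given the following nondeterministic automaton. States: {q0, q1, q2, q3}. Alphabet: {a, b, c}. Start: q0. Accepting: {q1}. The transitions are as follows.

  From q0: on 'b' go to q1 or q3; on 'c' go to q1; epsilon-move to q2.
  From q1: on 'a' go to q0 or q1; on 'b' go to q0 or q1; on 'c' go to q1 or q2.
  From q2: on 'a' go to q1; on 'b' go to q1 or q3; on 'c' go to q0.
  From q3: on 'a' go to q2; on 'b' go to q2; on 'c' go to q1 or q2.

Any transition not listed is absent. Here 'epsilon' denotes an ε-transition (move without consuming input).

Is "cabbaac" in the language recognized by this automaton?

Yes

Start: ε-closure({q0}) = {q0, q2}.
Read 'c': {q0, q2} → {q0, q1, q2}.
Read 'a': {q0, q1, q2} → {q0, q1, q2}.
Read 'b': {q0, q1, q2} → {q0, q1, q2, q3}.
Read 'b': {q0, q1, q2, q3} → {q0, q1, q2, q3}.
Read 'a': {q0, q1, q2, q3} → {q0, q1, q2}.
Read 'a': {q0, q1, q2} → {q0, q1, q2}.
Read 'c': {q0, q1, q2} → {q0, q1, q2}.
The final set {q0, q1, q2} contains the accepting state q1.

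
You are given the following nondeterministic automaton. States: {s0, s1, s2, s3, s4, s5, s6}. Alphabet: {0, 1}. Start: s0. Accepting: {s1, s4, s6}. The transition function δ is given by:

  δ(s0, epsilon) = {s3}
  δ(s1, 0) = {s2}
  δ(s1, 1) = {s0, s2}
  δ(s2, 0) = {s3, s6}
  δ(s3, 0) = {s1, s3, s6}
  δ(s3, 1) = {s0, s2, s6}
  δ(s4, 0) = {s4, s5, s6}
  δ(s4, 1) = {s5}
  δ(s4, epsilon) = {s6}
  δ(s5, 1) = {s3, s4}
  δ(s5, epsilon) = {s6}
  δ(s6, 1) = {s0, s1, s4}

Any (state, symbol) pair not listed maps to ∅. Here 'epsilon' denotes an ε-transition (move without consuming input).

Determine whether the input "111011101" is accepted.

Yes

Start: ε-closure({s0}) = {s0, s3}.
Read '1': {s0, s3} → {s0, s2, s3, s6}.
Read '1': {s0, s2, s3, s6} → {s0, s1, s2, s3, s4, s6}.
Read '1': {s0, s1, s2, s3, s4, s6} → {s0, s1, s2, s3, s4, s5, s6}.
Read '0': {s0, s1, s2, s3, s4, s5, s6} → {s1, s2, s3, s4, s5, s6}.
Read '1': {s1, s2, s3, s4, s5, s6} → {s0, s1, s2, s3, s4, s5, s6}.
Read '1': {s0, s1, s2, s3, s4, s5, s6} → {s0, s1, s2, s3, s4, s5, s6}.
Read '1': {s0, s1, s2, s3, s4, s5, s6} → {s0, s1, s2, s3, s4, s5, s6}.
Read '0': {s0, s1, s2, s3, s4, s5, s6} → {s1, s2, s3, s4, s5, s6}.
Read '1': {s1, s2, s3, s4, s5, s6} → {s0, s1, s2, s3, s4, s5, s6}.
The final set {s0, s1, s2, s3, s4, s5, s6} contains the accepting states s1, s4, s6.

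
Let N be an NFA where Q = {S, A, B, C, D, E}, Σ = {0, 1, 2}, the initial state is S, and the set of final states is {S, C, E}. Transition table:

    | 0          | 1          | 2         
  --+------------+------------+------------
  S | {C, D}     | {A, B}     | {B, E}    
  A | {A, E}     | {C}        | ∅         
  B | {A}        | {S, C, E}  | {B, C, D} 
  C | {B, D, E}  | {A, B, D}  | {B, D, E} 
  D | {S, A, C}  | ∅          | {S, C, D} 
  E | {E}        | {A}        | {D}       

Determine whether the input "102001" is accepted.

Yes

Start in {S}.
Read '1': {S} → {A, B}.
Read '0': {A, B} → {A, E}.
Read '2': {A, E} → {D}.
Read '0': {D} → {S, A, C}.
Read '0': {S, A, C} → {A, B, C, D, E}.
Read '1': {A, B, C, D, E} → {S, A, B, C, D, E}.
The final set {S, A, B, C, D, E} contains the accepting states S, C, E.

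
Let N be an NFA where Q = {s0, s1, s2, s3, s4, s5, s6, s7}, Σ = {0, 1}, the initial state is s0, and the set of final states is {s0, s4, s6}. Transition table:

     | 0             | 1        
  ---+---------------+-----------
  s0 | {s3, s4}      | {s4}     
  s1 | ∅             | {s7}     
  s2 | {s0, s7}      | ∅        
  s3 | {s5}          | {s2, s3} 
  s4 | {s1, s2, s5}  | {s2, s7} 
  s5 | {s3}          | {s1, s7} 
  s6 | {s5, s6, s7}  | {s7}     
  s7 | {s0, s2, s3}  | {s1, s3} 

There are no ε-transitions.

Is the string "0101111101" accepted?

Yes

Start in {s0}.
Read '0': {s0} → {s3, s4}.
Read '1': {s3, s4} → {s2, s3, s7}.
Read '0': {s2, s3, s7} → {s0, s2, s3, s5, s7}.
Read '1': {s0, s2, s3, s5, s7} → {s1, s2, s3, s4, s7}.
Read '1': {s1, s2, s3, s4, s7} → {s1, s2, s3, s7}.
Read '1': {s1, s2, s3, s7} → {s1, s2, s3, s7}.
Read '1': {s1, s2, s3, s7} → {s1, s2, s3, s7}.
Read '1': {s1, s2, s3, s7} → {s1, s2, s3, s7}.
Read '0': {s1, s2, s3, s7} → {s0, s2, s3, s5, s7}.
Read '1': {s0, s2, s3, s5, s7} → {s1, s2, s3, s4, s7}.
The final set {s1, s2, s3, s4, s7} contains the accepting state s4.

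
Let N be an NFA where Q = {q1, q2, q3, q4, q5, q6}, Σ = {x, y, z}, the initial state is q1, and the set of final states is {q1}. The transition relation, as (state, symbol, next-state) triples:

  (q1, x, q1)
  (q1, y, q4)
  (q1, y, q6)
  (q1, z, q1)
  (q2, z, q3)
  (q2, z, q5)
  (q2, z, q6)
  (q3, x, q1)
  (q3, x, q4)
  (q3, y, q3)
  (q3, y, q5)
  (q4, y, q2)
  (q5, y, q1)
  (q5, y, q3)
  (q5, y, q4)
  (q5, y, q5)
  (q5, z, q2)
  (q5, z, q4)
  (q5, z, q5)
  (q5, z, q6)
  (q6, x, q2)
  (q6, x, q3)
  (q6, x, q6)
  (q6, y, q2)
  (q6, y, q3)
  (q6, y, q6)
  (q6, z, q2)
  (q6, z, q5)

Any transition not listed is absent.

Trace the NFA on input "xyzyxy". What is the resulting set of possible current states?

Start in {q1}.
Read 'x': q1→{q1}; now {q1}.
Read 'y': q1→{q4, q6}; now {q4, q6}.
Read 'z': q4→∅, q6→{q2, q5}; now {q2, q5}.
Read 'y': q2→∅, q5→{q1, q3, q4, q5}; now {q1, q3, q4, q5}.
Read 'x': q1→{q1}, q3→{q1, q4}, q4→∅, q5→∅; now {q1, q4}.
Read 'y': q1→{q4, q6}, q4→{q2}; now {q2, q4, q6}.

{q2, q4, q6}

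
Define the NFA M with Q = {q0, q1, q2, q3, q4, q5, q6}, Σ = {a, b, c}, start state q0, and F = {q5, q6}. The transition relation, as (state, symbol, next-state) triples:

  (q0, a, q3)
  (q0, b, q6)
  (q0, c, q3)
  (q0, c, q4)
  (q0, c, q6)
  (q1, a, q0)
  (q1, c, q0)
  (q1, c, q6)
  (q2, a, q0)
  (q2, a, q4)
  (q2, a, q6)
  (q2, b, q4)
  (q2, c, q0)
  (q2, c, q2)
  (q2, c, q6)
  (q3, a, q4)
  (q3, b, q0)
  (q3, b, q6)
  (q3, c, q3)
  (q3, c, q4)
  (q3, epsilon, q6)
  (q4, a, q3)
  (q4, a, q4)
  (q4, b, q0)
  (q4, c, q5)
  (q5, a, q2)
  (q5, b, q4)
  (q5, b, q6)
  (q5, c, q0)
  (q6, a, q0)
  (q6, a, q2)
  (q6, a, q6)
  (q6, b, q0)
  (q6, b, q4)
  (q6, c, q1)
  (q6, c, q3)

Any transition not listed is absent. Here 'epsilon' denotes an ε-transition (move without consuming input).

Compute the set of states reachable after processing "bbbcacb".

{q0, q4, q6}

Start in {q0}.
Read 'b': q0→{q6}; now {q6}.
Read 'b': q6→{q0, q4}; now {q0, q4}.
Read 'b': q0→{q6}, q4→{q0}; now {q0, q6}.
Read 'c': q0→{q3, q4, q6}, q6→{q1, q3}; now {q1, q3, q4, q6}.
Read 'a': q1→{q0}, q3→{q4}, q4→{q3, q4}, q6→{q0, q2, q6}; now {q0, q2, q3, q4, q6}.
Read 'c': q0→{q3, q4, q6}, q2→{q0, q2, q6}, q3→{q3, q4}, q4→{q5}, q6→{q1, q3}; now {q0, q1, q2, q3, q4, q5, q6}.
Read 'b': q0→{q6}, q1→∅, q2→{q4}, q3→{q0, q6}, q4→{q0}, q5→{q4, q6}, q6→{q0, q4}; now {q0, q4, q6}.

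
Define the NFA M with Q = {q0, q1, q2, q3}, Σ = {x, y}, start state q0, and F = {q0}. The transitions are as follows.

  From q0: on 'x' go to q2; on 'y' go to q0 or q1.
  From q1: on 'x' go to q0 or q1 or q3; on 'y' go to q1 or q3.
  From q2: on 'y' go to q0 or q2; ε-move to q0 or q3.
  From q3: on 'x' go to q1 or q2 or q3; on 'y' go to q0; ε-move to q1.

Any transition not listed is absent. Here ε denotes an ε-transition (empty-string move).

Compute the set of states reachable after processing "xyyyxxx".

{q0, q1, q2, q3}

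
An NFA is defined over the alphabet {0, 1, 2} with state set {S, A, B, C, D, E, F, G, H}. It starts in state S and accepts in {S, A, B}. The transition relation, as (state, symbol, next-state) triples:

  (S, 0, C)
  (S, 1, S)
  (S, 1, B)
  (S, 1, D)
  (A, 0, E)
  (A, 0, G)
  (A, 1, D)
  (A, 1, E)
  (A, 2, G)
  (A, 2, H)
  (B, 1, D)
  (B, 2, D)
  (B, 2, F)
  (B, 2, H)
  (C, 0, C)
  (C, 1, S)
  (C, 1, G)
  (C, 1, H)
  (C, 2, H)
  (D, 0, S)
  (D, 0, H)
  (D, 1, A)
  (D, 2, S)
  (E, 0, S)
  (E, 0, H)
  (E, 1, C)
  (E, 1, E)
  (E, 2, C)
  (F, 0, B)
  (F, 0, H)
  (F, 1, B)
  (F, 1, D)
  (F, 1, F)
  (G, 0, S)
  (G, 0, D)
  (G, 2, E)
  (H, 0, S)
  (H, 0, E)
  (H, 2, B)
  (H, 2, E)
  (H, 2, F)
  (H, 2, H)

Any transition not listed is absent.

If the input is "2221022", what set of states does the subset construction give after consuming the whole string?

Start in {S}.
Read '2': S→∅; now ∅.
The set is empty and remains empty for the remaining 6 symbols.

∅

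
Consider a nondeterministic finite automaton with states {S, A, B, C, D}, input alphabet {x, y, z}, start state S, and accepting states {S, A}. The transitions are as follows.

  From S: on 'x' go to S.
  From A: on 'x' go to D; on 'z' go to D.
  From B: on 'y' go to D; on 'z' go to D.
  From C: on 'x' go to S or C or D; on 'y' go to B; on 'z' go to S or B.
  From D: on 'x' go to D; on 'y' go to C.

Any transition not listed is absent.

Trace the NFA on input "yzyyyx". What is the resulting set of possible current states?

∅

Start in {S}.
Read 'y': S→∅; now ∅.
The set is empty and remains empty for the remaining 5 symbols.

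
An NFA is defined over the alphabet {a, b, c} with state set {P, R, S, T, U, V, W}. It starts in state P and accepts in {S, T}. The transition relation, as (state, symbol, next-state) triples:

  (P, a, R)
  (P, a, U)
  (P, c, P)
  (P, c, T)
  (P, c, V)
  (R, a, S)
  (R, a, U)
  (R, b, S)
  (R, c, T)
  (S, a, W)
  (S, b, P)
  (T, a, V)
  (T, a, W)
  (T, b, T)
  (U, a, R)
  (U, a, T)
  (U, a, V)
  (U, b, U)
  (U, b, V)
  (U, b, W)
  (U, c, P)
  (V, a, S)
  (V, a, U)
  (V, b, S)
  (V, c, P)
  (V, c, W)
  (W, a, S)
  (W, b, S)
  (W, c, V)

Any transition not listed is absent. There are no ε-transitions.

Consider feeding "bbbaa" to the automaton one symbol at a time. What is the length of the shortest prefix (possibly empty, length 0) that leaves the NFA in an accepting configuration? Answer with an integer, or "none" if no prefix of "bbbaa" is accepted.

none

Start in {P}.
Read 'b': P→∅; now ∅.
The set is empty and remains empty for the remaining 4 symbols.
No reachable set along the way intersects F.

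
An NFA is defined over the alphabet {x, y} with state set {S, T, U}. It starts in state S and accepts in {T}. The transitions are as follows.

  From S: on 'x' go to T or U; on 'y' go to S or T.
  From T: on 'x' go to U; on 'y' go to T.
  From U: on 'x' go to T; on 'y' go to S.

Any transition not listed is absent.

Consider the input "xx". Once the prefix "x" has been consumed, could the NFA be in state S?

Start in {S}.
Read 'x': S→{T, U}; now {T, U}.
State S is not in {T, U}.

No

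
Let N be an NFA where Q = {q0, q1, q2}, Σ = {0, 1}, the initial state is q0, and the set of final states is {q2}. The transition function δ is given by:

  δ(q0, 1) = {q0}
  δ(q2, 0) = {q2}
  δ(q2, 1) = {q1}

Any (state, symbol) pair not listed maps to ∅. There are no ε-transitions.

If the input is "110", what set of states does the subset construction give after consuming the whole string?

∅

Start in {q0}.
Read '1': {q0} → {q0}.
Read '1': {q0} → {q0}.
Read '0': {q0} → ∅.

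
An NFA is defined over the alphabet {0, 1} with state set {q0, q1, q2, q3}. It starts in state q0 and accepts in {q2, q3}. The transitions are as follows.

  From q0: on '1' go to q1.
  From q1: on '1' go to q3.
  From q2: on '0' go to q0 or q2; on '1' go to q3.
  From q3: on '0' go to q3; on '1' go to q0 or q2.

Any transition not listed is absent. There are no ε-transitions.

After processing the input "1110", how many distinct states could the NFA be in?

2

Start in {q0}.
Read '1': q0→{q1}; now {q1}.
Read '1': q1→{q3}; now {q3}.
Read '1': q3→{q0, q2}; now {q0, q2}.
Read '0': q0→∅, q2→{q0, q2}; now {q0, q2}.
That set has 2 states.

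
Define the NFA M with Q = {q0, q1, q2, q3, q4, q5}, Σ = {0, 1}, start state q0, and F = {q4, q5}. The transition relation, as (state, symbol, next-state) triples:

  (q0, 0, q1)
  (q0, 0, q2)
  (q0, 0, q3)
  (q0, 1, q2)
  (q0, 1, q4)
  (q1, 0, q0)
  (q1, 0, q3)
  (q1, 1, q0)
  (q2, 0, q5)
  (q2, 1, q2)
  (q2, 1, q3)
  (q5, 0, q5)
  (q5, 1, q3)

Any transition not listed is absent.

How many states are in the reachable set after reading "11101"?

Start in {q0}.
Read '1': q0→{q2, q4}; now {q2, q4}.
Read '1': q2→{q2, q3}, q4→∅; now {q2, q3}.
Read '1': q2→{q2, q3}, q3→∅; now {q2, q3}.
Read '0': q2→{q5}, q3→∅; now {q5}.
Read '1': q5→{q3}; now {q3}.
That set has 1 state.

1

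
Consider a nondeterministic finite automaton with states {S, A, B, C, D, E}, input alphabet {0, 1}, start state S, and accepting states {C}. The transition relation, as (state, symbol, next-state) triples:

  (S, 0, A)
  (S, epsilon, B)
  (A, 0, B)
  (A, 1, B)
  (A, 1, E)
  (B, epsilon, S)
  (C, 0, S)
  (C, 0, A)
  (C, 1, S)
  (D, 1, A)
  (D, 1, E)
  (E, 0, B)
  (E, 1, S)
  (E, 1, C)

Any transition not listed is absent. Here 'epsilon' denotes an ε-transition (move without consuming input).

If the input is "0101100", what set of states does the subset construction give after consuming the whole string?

Start: ε-closure({S}) = {S, B}.
Read '0': S→{A}, B→∅; now {A}.
Read '1': A→{B, E}; union {B, E}; ε-closure = {S, B, E}.
Read '0': S→{A}, B→∅, E→{B}; union {A, B}; ε-closure = {S, A, B}.
Read '1': S→∅, A→{B, E}, B→∅; union {B, E}; ε-closure = {S, B, E}.
Read '1': S→∅, B→∅, E→{S, C}; union {S, C}; ε-closure = {S, B, C}.
Read '0': S→{A}, B→∅, C→{S, A}; union {S, A}; ε-closure = {S, A, B}.
Read '0': S→{A}, A→{B}, B→∅; union {A, B}; ε-closure = {S, A, B}.

{S, A, B}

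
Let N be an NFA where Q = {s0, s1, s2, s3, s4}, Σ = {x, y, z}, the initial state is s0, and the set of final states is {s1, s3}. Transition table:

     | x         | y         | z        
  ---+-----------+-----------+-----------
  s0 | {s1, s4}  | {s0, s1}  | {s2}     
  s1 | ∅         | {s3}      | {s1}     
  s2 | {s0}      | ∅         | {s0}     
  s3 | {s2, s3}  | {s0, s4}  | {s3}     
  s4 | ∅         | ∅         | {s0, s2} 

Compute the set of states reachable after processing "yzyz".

{s3}

Start in {s0}.
Read 'y': {s0} → {s0, s1}.
Read 'z': {s0, s1} → {s1, s2}.
Read 'y': {s1, s2} → {s3}.
Read 'z': {s3} → {s3}.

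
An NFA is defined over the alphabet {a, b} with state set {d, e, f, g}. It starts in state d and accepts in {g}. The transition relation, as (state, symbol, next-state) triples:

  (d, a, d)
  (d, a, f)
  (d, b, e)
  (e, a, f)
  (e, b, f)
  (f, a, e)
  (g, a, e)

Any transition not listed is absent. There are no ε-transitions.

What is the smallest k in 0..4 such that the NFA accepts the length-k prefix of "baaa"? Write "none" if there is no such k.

none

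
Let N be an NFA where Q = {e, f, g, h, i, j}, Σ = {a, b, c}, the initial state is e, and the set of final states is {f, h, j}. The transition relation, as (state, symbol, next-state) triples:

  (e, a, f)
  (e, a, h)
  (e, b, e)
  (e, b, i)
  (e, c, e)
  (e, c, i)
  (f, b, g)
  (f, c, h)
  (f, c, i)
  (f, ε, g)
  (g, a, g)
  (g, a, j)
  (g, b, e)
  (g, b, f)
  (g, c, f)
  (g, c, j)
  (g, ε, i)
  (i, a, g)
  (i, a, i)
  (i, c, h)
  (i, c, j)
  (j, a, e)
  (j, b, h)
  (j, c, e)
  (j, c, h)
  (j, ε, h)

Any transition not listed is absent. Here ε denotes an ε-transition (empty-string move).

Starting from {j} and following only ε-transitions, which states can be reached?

Begin with {j}.
ε-move j → h; add h.

{h, j}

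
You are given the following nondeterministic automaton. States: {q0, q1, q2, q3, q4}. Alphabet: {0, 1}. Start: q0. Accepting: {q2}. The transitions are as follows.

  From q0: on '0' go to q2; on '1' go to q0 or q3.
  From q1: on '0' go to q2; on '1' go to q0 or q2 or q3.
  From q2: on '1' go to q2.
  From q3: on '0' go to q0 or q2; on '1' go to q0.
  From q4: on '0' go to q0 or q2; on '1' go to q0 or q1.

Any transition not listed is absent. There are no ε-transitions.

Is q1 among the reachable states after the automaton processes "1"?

No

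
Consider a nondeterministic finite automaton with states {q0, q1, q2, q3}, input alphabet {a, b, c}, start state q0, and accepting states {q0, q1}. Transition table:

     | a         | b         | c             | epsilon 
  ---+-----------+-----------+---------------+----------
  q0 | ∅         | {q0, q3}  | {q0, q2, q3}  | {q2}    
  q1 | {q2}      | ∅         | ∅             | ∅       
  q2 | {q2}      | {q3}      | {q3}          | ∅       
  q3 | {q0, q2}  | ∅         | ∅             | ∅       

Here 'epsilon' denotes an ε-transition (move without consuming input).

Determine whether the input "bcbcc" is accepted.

Start: ε-closure({q0}) = {q0, q2}.
Read 'b': q0→{q0, q3}, q2→{q3}; union {q0, q3}; ε-closure = {q0, q2, q3}.
Read 'c': q0→{q0, q2, q3}, q2→{q3}, q3→∅; now {q0, q2, q3}.
Read 'b': q0→{q0, q3}, q2→{q3}, q3→∅; union {q0, q3}; ε-closure = {q0, q2, q3}.
Read 'c': q0→{q0, q2, q3}, q2→{q3}, q3→∅; now {q0, q2, q3}.
Read 'c': q0→{q0, q2, q3}, q2→{q3}, q3→∅; now {q0, q2, q3}.
The final set {q0, q2, q3} contains the accepting state q0.

Yes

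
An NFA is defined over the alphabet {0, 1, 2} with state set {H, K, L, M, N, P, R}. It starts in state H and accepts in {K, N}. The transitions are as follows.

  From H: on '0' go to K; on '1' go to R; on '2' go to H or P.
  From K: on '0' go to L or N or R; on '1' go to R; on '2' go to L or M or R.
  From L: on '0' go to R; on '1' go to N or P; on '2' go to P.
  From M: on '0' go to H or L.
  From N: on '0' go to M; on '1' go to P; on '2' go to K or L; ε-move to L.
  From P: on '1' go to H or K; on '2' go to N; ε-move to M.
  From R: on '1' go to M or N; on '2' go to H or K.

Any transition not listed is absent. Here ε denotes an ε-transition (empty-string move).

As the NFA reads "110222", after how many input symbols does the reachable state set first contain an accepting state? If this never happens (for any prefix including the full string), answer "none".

Start in {H}.
Read '1': H→{R}; now {R}.
Read '1': R→{M, N}; union {M, N}; ε-closure = {L, M, N}.
None of the earlier sets intersect F, but {L, M, N} does.

2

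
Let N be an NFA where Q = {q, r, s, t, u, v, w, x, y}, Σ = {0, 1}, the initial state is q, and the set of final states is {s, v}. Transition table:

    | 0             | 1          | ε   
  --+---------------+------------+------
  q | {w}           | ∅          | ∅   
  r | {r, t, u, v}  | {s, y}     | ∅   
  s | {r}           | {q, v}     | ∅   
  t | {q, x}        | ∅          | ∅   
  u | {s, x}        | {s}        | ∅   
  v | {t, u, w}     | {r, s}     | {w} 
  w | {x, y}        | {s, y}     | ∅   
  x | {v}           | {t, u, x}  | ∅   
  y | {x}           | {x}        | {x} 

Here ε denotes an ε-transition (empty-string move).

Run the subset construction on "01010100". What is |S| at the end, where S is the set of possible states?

Start in {q}.
Read '0': q→{w}; now {w}.
Read '1': w→{s, y}; union {s, y}; ε-closure = {s, x, y}.
Read '0': s→{r}, x→{v}, y→{x}; union {r, v, x}; ε-closure = {r, v, w, x}.
Read '1': r→{s, y}, v→{r, s}, w→{s, y}, x→{t, u, x}; now {r, s, t, u, x, y}.
Read '0': r→{r, t, u, v}, s→{r}, t→{q, x}, u→{s, x}, x→{v}, y→{x}; union {q, r, s, t, u, v, x}; ε-closure = {q, r, s, t, u, v, w, x}.
Read '1': q→∅, r→{s, y}, s→{q, v}, t→∅, u→{s}, v→{r, s}, w→{s, y}, x→{t, u, x}; union {q, r, s, t, u, v, x, y}; ε-closure = {q, r, s, t, u, v, w, x, y}.
Read '0': q→{w}, r→{r, t, u, v}, s→{r}, t→{q, x}, u→{s, x}, v→{t, u, w}, w→{x, y}, x→{v}, y→{x}; now {q, r, s, t, u, v, w, x, y}.
Read '0': q→{w}, r→{r, t, u, v}, s→{r}, t→{q, x}, u→{s, x}, v→{t, u, w}, w→{x, y}, x→{v}, y→{x}; now {q, r, s, t, u, v, w, x, y}.
That set has 9 states.

9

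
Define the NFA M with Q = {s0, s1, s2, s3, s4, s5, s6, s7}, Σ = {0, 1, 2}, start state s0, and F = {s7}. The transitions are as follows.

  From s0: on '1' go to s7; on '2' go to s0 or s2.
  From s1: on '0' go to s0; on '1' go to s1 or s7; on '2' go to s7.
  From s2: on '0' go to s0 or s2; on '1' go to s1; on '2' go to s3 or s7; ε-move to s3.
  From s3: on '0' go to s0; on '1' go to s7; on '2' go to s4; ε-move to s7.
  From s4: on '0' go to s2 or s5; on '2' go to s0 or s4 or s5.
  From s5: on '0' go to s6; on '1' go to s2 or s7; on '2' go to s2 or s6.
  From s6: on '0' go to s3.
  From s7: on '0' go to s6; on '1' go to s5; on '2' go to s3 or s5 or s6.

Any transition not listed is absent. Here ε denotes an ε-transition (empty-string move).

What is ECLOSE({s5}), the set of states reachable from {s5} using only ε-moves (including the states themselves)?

Begin with {s5}.
No ε-moves leave this set, so the closure equals the set itself.

{s5}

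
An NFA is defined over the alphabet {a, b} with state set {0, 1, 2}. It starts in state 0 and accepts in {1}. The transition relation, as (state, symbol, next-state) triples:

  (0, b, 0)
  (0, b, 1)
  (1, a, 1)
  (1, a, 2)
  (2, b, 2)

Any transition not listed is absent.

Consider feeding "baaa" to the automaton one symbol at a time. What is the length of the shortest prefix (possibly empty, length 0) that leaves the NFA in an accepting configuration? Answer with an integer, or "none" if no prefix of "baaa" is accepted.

1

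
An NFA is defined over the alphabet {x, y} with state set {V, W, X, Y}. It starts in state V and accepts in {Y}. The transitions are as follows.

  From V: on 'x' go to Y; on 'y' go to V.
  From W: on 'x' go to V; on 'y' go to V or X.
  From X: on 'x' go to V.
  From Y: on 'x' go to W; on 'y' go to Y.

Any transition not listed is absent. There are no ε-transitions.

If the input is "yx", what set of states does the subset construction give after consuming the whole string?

Start in {V}.
Read 'y': V→{V}; now {V}.
Read 'x': V→{Y}; now {Y}.

{Y}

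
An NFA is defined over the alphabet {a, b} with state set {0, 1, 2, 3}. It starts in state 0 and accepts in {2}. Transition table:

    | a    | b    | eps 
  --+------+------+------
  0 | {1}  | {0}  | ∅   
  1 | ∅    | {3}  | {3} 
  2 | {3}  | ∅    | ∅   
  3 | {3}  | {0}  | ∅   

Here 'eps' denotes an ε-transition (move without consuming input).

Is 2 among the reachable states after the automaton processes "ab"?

No

Start in {0}.
Read 'a': {0} → {1, 3}.
Read 'b': {1, 3} → {0, 3}.
State 2 is not in {0, 3}.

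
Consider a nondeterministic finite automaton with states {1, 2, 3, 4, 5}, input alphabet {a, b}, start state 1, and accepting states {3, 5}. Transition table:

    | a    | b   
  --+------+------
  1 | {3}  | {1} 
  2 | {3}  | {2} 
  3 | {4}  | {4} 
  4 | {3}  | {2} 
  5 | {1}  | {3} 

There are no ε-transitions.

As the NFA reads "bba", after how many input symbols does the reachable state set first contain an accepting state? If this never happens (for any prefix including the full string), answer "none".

3

Start in {1}.
Read 'b': 1→{1}; now {1}.
Read 'b': 1→{1}; now {1}.
Read 'a': 1→{3}; now {3}.
None of the earlier sets intersect F, but {3} does.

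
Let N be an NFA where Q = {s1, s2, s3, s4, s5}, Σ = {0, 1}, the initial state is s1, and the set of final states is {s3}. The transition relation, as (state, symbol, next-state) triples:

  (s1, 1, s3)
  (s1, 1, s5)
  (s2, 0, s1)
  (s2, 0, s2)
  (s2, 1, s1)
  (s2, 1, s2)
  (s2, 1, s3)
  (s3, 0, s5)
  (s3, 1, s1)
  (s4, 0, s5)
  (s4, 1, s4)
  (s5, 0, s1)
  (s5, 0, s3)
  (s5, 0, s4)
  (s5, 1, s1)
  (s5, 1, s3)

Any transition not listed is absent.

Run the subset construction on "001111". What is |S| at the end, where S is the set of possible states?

0

Start in {s1}.
Read '0': s1→∅; now ∅.
The set is empty and remains empty for the remaining 5 symbols.
That set has 0 states.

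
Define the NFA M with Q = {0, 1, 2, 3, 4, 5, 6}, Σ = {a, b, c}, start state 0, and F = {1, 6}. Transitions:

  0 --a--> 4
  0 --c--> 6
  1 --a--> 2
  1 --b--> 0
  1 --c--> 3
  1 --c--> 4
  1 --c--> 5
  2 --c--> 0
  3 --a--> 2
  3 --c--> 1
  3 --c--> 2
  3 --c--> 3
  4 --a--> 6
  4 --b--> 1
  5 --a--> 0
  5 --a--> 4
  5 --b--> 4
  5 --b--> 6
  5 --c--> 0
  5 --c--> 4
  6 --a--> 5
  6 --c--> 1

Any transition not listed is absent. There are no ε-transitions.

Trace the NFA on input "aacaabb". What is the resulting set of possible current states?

∅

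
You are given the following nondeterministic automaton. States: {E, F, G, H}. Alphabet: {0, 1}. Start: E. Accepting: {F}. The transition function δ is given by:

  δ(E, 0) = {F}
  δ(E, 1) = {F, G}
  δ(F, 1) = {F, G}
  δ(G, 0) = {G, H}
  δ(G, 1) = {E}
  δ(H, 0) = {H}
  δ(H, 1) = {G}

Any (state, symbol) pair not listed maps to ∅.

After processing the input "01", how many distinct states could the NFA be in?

Start in {E}.
Read '0': E→{F}; now {F}.
Read '1': F→{F, G}; now {F, G}.
That set has 2 states.

2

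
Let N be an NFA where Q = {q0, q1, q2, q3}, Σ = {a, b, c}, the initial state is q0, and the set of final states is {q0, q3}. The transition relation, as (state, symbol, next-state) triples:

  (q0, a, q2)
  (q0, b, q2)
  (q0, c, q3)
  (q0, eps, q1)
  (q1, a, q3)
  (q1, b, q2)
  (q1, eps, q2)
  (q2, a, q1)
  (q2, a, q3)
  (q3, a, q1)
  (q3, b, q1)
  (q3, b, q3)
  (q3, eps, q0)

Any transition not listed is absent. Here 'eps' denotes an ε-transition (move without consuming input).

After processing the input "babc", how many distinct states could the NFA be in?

Start: ε-closure({q0}) = {q0, q1, q2}.
Read 'b': {q0, q1, q2} → {q2}.
Read 'a': {q2} → {q0, q1, q2, q3}.
Read 'b': {q0, q1, q2, q3} → {q0, q1, q2, q3}.
Read 'c': {q0, q1, q2, q3} → {q0, q1, q2, q3}.
That set has 4 states.

4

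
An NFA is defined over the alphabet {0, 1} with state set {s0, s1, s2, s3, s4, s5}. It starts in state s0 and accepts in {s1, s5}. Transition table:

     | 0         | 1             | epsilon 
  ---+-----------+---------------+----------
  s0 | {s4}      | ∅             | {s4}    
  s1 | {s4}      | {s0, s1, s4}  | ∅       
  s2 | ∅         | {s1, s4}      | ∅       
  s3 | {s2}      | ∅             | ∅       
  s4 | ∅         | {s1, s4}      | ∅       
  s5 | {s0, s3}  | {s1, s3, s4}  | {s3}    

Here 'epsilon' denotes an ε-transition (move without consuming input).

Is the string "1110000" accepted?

No

Start: ε-closure({s0}) = {s0, s4}.
Read '1': {s0, s4} → {s1, s4}.
Read '1': {s1, s4} → {s0, s1, s4}.
Read '1': {s0, s1, s4} → {s0, s1, s4}.
Read '0': {s0, s1, s4} → {s4}.
Read '0': {s4} → ∅.
The set is empty and remains empty for the remaining 2 symbols.
The final set ∅ contains no accepting state.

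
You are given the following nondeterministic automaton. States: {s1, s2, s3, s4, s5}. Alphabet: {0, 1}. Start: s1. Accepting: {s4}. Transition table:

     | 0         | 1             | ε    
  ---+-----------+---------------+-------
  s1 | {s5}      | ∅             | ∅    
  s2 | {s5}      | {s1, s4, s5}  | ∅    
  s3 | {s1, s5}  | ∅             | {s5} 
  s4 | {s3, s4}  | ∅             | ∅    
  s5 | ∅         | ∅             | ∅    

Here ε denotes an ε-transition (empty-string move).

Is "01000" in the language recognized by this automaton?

Start in {s1}.
Read '0': s1→{s5}; now {s5}.
Read '1': s5→∅; now ∅.
The set is empty and remains empty for the remaining 3 symbols.
The final set ∅ contains no accepting state.

No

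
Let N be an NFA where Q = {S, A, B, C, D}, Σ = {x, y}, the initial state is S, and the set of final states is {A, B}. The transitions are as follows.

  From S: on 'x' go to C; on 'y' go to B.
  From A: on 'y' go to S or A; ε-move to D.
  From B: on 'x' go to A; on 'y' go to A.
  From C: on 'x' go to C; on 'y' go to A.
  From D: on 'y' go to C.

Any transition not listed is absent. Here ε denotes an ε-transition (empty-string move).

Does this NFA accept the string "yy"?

Yes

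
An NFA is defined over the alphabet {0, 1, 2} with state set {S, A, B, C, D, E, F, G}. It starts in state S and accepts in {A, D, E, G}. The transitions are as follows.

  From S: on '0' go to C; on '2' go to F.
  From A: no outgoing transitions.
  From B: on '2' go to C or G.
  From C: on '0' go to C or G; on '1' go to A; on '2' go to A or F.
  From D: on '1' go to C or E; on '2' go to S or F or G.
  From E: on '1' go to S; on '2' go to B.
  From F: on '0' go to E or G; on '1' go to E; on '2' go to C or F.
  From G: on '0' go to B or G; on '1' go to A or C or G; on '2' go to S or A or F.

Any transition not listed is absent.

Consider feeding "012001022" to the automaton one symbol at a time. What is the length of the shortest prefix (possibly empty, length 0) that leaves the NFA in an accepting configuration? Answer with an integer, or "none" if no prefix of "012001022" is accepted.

2

Start in {S}.
Read '0': {S} → {C}.
Read '1': {C} → {A}.
None of the earlier sets intersect F, but {A} does.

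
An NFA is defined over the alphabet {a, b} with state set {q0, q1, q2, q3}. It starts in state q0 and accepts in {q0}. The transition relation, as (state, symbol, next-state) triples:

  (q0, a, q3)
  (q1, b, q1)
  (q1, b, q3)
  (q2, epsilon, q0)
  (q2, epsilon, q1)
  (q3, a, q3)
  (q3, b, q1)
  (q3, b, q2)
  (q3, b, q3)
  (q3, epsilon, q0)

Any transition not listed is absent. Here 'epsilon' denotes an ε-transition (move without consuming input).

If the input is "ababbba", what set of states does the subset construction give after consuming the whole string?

Start in {q0}.
Read 'a': {q0} → {q0, q3}.
Read 'b': {q0, q3} → {q0, q1, q2, q3}.
Read 'a': {q0, q1, q2, q3} → {q0, q3}.
Read 'b': {q0, q3} → {q0, q1, q2, q3}.
Read 'b': {q0, q1, q2, q3} → {q0, q1, q2, q3}.
Read 'b': {q0, q1, q2, q3} → {q0, q1, q2, q3}.
Read 'a': {q0, q1, q2, q3} → {q0, q3}.

{q0, q3}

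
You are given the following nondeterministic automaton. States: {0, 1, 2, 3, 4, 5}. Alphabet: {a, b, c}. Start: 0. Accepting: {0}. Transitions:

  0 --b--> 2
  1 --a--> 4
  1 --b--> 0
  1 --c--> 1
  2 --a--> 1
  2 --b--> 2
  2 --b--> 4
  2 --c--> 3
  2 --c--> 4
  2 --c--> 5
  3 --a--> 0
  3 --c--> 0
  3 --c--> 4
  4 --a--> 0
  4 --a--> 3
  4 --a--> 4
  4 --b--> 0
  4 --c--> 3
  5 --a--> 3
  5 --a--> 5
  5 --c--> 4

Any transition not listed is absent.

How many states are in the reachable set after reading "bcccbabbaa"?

1

Start in {0}.
Read 'b': {0} → {2}.
Read 'c': {2} → {3, 4, 5}.
Read 'c': {3, 4, 5} → {0, 3, 4}.
Read 'c': {0, 3, 4} → {0, 3, 4}.
Read 'b': {0, 3, 4} → {0, 2}.
Read 'a': {0, 2} → {1}.
Read 'b': {1} → {0}.
Read 'b': {0} → {2}.
Read 'a': {2} → {1}.
Read 'a': {1} → {4}.
That set has 1 state.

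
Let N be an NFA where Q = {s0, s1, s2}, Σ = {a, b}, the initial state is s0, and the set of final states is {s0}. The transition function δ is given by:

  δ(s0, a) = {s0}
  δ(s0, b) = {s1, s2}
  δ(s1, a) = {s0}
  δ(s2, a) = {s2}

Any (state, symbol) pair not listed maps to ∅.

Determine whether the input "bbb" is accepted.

Start in {s0}.
Read 'b': s0→{s1, s2}; now {s1, s2}.
Read 'b': s1→∅, s2→∅; now ∅.
The set is empty and remains empty for the remaining 1 symbol.
The final set ∅ contains no accepting state.

No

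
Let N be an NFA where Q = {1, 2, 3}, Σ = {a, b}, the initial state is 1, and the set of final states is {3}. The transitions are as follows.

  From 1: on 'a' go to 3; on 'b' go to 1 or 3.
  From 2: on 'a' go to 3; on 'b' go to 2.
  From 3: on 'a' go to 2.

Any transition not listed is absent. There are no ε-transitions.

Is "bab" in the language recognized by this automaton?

No

Start in {1}.
Read 'b': {1} → {1, 3}.
Read 'a': {1, 3} → {2, 3}.
Read 'b': {2, 3} → {2}.
The final set {2} contains no accepting state.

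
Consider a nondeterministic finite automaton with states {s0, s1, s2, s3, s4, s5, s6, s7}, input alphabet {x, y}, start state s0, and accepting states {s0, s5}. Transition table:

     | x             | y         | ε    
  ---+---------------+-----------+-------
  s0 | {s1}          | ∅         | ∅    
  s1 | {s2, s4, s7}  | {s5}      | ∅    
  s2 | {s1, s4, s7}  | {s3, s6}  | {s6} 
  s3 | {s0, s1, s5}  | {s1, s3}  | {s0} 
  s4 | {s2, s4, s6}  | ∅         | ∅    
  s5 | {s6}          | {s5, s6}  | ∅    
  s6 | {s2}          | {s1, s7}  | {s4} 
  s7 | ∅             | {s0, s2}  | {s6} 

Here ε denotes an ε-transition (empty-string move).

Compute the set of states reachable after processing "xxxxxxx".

{s1, s2, s4, s6, s7}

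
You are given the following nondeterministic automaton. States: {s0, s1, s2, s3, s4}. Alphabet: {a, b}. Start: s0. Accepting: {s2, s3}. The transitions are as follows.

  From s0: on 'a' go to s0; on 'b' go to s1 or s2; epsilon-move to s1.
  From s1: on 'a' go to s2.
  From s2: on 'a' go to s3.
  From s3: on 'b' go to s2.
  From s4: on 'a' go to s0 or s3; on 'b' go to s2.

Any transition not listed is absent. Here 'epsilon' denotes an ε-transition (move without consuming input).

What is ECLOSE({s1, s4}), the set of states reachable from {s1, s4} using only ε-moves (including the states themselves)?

Begin with {s1, s4}.
No ε-moves leave this set, so the closure equals the set itself.

{s1, s4}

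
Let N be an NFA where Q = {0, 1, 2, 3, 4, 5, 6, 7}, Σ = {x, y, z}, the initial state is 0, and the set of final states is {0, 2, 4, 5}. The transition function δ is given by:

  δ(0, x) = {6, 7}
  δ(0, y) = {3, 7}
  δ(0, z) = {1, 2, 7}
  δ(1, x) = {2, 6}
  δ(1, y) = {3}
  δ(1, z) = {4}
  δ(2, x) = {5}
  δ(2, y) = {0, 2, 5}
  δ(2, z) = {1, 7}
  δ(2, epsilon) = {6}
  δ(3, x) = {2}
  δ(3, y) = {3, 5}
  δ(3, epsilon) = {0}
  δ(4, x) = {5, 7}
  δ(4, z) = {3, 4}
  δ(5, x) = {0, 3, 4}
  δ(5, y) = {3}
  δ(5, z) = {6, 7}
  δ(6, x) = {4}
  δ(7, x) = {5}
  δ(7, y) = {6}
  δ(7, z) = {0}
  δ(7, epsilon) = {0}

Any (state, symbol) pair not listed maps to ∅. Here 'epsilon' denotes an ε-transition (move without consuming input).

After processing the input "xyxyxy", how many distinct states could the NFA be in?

Start in {0}.
Read 'x': {0} → {0, 6, 7}.
Read 'y': {0, 6, 7} → {0, 3, 6, 7}.
Read 'x': {0, 3, 6, 7} → {0, 2, 4, 5, 6, 7}.
Read 'y': {0, 2, 4, 5, 6, 7} → {0, 2, 3, 5, 6, 7}.
Read 'x': {0, 2, 3, 5, 6, 7} → {0, 2, 3, 4, 5, 6, 7}.
Read 'y': {0, 2, 3, 4, 5, 6, 7} → {0, 2, 3, 5, 6, 7}.
That set has 6 states.

6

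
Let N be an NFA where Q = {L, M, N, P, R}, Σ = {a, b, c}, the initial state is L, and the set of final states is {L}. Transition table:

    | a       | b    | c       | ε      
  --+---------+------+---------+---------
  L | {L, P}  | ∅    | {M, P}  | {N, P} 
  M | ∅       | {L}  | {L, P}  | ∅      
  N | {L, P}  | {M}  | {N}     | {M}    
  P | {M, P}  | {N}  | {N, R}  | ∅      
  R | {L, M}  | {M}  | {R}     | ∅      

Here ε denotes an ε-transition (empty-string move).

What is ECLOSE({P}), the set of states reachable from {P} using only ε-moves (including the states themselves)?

{P}

Begin with {P}.
No ε-moves leave this set, so the closure equals the set itself.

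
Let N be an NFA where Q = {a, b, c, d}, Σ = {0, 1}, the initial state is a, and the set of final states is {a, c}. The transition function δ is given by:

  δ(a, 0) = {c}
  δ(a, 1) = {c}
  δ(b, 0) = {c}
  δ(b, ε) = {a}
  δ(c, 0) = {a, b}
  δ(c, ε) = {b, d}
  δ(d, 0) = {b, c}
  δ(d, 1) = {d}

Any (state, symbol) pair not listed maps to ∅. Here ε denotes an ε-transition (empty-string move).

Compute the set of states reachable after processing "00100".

Start in {a}.
Read '0': {a} → {a, b, c, d}.
Read '0': {a, b, c, d} → {a, b, c, d}.
Read '1': {a, b, c, d} → {a, b, c, d}.
Read '0': {a, b, c, d} → {a, b, c, d}.
Read '0': {a, b, c, d} → {a, b, c, d}.

{a, b, c, d}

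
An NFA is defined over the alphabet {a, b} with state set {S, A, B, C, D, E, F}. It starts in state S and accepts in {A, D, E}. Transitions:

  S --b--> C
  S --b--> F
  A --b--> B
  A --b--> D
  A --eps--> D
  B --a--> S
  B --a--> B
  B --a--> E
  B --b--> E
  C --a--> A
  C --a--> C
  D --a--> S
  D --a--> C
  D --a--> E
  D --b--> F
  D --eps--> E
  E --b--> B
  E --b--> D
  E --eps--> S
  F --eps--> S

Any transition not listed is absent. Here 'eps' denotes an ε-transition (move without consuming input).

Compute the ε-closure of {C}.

Begin with {C}.
No ε-moves leave this set, so the closure equals the set itself.

{C}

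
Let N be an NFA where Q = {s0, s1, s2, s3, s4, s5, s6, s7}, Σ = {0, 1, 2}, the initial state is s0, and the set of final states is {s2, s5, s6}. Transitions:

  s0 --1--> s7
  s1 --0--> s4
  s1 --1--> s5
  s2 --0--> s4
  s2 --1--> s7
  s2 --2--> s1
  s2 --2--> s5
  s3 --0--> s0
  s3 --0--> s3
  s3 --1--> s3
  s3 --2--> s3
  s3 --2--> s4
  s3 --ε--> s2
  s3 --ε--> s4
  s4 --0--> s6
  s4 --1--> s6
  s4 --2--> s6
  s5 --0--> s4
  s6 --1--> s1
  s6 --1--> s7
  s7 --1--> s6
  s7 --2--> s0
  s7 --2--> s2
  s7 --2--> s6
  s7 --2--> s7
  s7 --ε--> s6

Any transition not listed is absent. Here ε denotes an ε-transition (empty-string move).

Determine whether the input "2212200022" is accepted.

No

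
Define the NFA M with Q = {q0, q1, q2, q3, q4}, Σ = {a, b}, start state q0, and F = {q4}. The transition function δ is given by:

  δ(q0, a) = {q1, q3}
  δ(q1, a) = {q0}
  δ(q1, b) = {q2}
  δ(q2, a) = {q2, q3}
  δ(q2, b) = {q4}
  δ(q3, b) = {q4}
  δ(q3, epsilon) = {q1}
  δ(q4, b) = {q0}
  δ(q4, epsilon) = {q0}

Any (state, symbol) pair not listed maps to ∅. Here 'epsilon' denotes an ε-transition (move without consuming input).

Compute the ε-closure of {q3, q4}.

{q0, q1, q3, q4}

Begin with {q3, q4}.
ε-move q3 → q1; add q1.
ε-move q4 → q0; add q0.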